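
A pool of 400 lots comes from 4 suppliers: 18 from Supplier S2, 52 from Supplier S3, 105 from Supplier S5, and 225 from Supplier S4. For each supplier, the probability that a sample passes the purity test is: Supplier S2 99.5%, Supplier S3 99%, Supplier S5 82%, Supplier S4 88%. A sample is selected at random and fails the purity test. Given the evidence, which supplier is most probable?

Supplier S4

Taking complements, P(off-spec | each) = Supplier S2 0.005, Supplier S3 0.01, Supplier S5 0.18, Supplier S4 0.12.
Prior × likelihood for each hypothesis:
  Supplier S2: 0.045 × 0.005 = 0.000225
  Supplier S3: 0.13 × 0.01 = 0.0013
  Supplier S5: 0.2625 × 0.18 = 0.04725
  Supplier S4: 0.5625 × 0.12 = 0.0675
Sum = 0.116275.
Largest term belongs to Supplier S4, so Supplier S4 is most probable.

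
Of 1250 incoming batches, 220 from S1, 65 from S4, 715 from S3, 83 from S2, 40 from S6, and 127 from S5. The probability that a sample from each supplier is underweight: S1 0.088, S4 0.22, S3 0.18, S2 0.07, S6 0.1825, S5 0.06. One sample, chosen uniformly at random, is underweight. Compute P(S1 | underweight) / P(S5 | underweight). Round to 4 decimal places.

Compute prior × likelihood for every hypothesis:
  S1: 0.176 × 0.088 = 0.015488
  S4: 0.052 × 0.22 = 0.01144
  S3: 0.572 × 0.18 = 0.10296
  S2: 0.0664 × 0.07 = 0.004648
  S6: 0.032 × 0.1825 = 0.00584
  S5: 0.1016 × 0.06 = 0.006096
Total = 0.146472.
The ratio is 0.015488 / 0.006096 (the normalizer cancels) = 2.5407.

2.5407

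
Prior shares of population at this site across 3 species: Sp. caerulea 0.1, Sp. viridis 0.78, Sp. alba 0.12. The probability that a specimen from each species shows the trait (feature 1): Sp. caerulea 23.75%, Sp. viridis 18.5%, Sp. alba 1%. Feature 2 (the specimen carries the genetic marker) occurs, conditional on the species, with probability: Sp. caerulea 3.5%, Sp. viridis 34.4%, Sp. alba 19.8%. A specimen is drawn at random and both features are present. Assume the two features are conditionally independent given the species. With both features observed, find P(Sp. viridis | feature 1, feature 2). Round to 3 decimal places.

0.979

Prior × likelihood for each hypothesis:
  Sp. caerulea: 0.1 × 0.2375 × 0.035 = 0.00083125
  Sp. viridis: 0.78 × 0.185 × 0.344 = 0.0496392
  Sp. alba: 0.12 × 0.01 × 0.198 = 0.0002376
Total = 0.05070805.
P(Sp. viridis | evidence) = 0.0496392 / 0.05070805 ≈ 0.979.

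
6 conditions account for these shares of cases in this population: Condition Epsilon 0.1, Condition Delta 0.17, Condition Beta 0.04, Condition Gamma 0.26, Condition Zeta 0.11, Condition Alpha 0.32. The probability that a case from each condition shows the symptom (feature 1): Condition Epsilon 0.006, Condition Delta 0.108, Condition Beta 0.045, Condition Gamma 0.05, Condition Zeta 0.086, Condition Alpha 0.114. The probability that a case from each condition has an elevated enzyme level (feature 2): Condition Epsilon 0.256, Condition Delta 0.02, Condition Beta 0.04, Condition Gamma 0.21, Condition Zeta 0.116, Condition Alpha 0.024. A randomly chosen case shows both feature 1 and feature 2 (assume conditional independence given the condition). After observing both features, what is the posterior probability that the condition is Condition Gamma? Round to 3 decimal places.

By Bayes' rule, posterior ∝ prior × likelihood:
  Condition Epsilon: 0.1 × 0.006 × 0.256 = 0.0001536
  Condition Delta: 0.17 × 0.108 × 0.02 = 0.0003672
  Condition Beta: 0.04 × 0.045 × 0.04 = 0.000072
  Condition Gamma: 0.26 × 0.05 × 0.21 = 0.00273
  Condition Zeta: 0.11 × 0.086 × 0.116 = 0.00109736
  Condition Alpha: 0.32 × 0.114 × 0.024 = 0.00087552
Sum = 0.00529568.
P(Condition Gamma | evidence) = 0.00273 / 0.00529568 ≈ 0.516.

0.516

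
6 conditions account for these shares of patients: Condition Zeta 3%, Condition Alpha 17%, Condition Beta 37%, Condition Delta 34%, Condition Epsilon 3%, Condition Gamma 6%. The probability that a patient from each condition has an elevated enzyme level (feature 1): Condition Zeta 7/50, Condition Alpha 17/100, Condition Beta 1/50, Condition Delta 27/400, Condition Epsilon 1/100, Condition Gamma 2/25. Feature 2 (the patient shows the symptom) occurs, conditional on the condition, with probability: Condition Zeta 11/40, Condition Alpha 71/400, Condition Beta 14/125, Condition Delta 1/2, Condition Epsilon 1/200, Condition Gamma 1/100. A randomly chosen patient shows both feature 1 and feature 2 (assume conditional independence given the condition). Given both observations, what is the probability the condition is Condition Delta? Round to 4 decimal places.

0.6157

By Bayes' rule, posterior ∝ prior × likelihood:
  Condition Zeta: 0.03 × 0.14 × 0.275 = 0.001155
  Condition Alpha: 0.17 × 0.17 × 0.1775 = 0.00512975
  Condition Beta: 0.37 × 0.02 × 0.112 = 0.0008288
  Condition Delta: 0.34 × 0.0675 × 0.5 = 0.011475
  Condition Epsilon: 0.03 × 0.01 × 0.005 = 0.0000015
  Condition Gamma: 0.06 × 0.08 × 0.01 = 0.000048
Sum = 0.01863805.
P(Condition Delta | evidence) = 0.011475 / 0.01863805 ≈ 0.6157.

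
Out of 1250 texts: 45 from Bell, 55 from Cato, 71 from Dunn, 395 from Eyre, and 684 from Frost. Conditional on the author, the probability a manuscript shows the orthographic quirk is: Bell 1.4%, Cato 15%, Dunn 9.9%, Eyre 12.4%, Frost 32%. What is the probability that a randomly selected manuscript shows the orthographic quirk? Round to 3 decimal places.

0.227

By Bayes' rule, posterior ∝ prior × likelihood:
  Bell: 0.036 × 0.014 = 0.000504
  Cato: 0.044 × 0.15 = 0.0066
  Dunn: 0.0568 × 0.099 = 0.0056232
  Eyre: 0.316 × 0.124 = 0.039184
  Frost: 0.5472 × 0.32 = 0.175104
P(quirk) = 0.000504 + 0.0066 + 0.0056232 + 0.039184 + 0.175104 = 0.2270152 → 0.227.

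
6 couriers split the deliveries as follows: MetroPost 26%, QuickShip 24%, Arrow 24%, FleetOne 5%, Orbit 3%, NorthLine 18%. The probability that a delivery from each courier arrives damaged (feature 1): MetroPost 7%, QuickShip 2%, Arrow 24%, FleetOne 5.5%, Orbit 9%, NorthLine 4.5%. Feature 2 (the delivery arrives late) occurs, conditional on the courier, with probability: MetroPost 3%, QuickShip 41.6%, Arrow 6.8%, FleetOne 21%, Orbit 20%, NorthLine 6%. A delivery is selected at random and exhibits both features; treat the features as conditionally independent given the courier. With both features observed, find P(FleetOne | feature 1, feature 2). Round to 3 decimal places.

0.072

By Bayes' rule, posterior ∝ prior × likelihood:
  MetroPost: 0.26 × 0.07 × 0.03 = 0.000546
  QuickShip: 0.24 × 0.02 × 0.416 = 0.0019968
  Arrow: 0.24 × 0.24 × 0.068 = 0.0039168
  FleetOne: 0.05 × 0.055 × 0.21 = 0.0005775
  Orbit: 0.03 × 0.09 × 0.2 = 0.00054
  NorthLine: 0.18 × 0.045 × 0.06 = 0.000486
Sum = 0.0080631.
P(FleetOne | evidence) = 0.0005775 / 0.0080631 ≈ 0.072.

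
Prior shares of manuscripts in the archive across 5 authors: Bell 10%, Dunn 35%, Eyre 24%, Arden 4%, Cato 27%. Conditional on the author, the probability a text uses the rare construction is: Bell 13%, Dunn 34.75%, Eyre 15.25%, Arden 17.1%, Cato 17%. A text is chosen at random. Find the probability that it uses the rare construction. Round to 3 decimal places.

Compute prior × likelihood for every hypothesis:
  Bell: 0.1 × 0.13 = 0.013
  Dunn: 0.35 × 0.3475 = 0.121625
  Eyre: 0.24 × 0.1525 = 0.0366
  Arden: 0.04 × 0.171 = 0.00684
  Cato: 0.27 × 0.17 = 0.0459
P(rare-form) = 0.013 + 0.121625 + 0.0366 + 0.00684 + 0.0459 = 0.223965 → 0.224.

0.224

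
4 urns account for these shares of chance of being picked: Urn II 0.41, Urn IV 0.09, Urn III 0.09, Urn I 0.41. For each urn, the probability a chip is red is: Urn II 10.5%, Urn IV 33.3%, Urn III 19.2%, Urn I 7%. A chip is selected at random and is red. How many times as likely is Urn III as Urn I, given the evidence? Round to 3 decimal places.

Unnormalized posteriors (prior × likelihood):
  Urn II: 0.41 × 0.105 = 0.04305
  Urn IV: 0.09 × 0.333 = 0.02997
  Urn III: 0.09 × 0.192 = 0.01728
  Urn I: 0.41 × 0.07 = 0.0287
Normalizing constant = 0.119.
The ratio is 0.01728 / 0.0287 (the normalizer cancels) = 0.602.

0.602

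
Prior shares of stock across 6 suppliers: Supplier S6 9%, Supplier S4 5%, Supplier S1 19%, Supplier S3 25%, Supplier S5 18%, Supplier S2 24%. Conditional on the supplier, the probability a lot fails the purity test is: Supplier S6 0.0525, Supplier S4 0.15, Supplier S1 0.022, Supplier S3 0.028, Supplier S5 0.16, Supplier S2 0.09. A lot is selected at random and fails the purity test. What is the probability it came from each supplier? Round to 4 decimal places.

Prior × likelihood for each hypothesis:
  Supplier S6: 0.09 × 0.0525 = 0.004725
  Supplier S4: 0.05 × 0.15 = 0.0075
  Supplier S1: 0.19 × 0.022 = 0.00418
  Supplier S3: 0.25 × 0.028 = 0.007
  Supplier S5: 0.18 × 0.16 = 0.0288
  Supplier S2: 0.24 × 0.09 = 0.0216
Sum = 0.073805.
P(Supplier S6 | off-spec) = 0.004725/0.073805 ≈ 0.0640
P(Supplier S4 | off-spec) = 0.0075/0.073805 ≈ 0.1016
P(Supplier S1 | off-spec) = 0.00418/0.073805 ≈ 0.0566
P(Supplier S3 | off-spec) = 0.007/0.073805 ≈ 0.0948
P(Supplier S5 | off-spec) = 0.0288/0.073805 ≈ 0.3902
P(Supplier S2 | off-spec) = 0.0216/0.073805 ≈ 0.2927

Supplier S6 0.0640, Supplier S4 0.1016, Supplier S1 0.0566, Supplier S3 0.0948, Supplier S5 0.3902, Supplier S2 0.2927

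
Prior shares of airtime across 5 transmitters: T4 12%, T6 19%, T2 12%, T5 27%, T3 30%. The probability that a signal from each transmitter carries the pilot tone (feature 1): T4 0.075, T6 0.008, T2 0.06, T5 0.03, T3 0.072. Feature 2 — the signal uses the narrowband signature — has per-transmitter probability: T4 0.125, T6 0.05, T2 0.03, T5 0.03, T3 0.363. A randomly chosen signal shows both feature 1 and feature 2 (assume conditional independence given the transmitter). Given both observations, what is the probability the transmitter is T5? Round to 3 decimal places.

0.026

By Bayes' rule, posterior ∝ prior × likelihood:
  T4: 0.12 × 0.075 × 0.125 = 0.001125
  T6: 0.19 × 0.008 × 0.05 = 0.000076
  T2: 0.12 × 0.06 × 0.03 = 0.000216
  T5: 0.27 × 0.03 × 0.03 = 0.000243
  T3: 0.3 × 0.072 × 0.363 = 0.0078408
Total = 0.0095008.
P(T5 | evidence) = 0.000243 / 0.0095008 ≈ 0.026.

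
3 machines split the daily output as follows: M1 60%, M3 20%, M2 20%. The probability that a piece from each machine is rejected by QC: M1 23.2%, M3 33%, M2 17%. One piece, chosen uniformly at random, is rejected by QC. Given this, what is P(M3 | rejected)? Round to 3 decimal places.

By Bayes' rule, posterior ∝ prior × likelihood:
  M1: 0.6 × 0.232 = 0.1392
  M3: 0.2 × 0.33 = 0.066
  M2: 0.2 × 0.17 = 0.034
Total = 0.2392.
P(M3 | evidence) = 0.066 / 0.2392 ≈ 0.276.

0.276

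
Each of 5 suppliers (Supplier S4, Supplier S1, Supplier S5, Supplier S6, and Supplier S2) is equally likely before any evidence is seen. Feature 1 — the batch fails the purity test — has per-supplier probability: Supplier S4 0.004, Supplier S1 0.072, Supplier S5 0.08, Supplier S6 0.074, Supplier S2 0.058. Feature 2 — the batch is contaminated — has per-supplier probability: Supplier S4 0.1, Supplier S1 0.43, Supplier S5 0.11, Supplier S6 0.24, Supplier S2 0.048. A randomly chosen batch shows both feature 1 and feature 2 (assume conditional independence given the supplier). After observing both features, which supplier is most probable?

With a uniform prior (1/5 each), posterior ∝ likelihood:
  Supplier S4: 0.004 × 0.1 = 0.0004
  Supplier S1: 0.072 × 0.43 = 0.03096
  Supplier S5: 0.08 × 0.11 = 0.0088
  Supplier S6: 0.074 × 0.24 = 0.01776
  Supplier S2: 0.058 × 0.048 = 0.002784
Normalizing constant = 0.060704.
Largest term belongs to Supplier S1, so Supplier S1 is most probable.

Supplier S1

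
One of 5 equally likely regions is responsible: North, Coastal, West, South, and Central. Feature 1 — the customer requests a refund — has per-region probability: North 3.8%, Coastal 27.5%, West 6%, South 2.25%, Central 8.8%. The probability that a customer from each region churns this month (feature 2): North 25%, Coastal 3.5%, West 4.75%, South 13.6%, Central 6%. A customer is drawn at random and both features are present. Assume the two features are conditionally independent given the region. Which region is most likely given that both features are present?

Since the prior is uniform, the posterior is proportional to the likelihood:
  North: 0.038 × 0.25 = 0.0095
  Coastal: 0.275 × 0.035 = 0.009625
  West: 0.06 × 0.0475 = 0.00285
  South: 0.0225 × 0.136 = 0.00306
  Central: 0.088 × 0.06 = 0.00528
Sum = 0.030315.
Largest term belongs to Coastal, so Coastal is most probable.

Coastal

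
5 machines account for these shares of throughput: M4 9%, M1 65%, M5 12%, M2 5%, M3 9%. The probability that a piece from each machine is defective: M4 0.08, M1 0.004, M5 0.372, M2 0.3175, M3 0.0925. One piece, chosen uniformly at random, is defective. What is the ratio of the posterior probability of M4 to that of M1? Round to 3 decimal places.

2.769

Prior × likelihood for each hypothesis:
  M4: 0.09 × 0.08 = 0.0072
  M1: 0.65 × 0.004 = 0.0026
  M5: 0.12 × 0.372 = 0.04464
  M2: 0.05 × 0.3175 = 0.015875
  M3: 0.09 × 0.0925 = 0.008325
Sum = 0.07864.
The ratio is 0.0072 / 0.0026 (the normalizer cancels) = 2.769.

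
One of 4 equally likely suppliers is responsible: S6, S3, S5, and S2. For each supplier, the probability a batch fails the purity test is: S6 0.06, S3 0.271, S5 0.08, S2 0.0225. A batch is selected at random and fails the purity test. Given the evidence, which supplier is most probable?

S3

With a uniform prior (1/4 each), posterior ∝ likelihood:
  S6: 0.06
  S3: 0.271
  S5: 0.08
  S2: 0.0225
Total = 0.4335.
Largest term belongs to S3, so S3 is most probable.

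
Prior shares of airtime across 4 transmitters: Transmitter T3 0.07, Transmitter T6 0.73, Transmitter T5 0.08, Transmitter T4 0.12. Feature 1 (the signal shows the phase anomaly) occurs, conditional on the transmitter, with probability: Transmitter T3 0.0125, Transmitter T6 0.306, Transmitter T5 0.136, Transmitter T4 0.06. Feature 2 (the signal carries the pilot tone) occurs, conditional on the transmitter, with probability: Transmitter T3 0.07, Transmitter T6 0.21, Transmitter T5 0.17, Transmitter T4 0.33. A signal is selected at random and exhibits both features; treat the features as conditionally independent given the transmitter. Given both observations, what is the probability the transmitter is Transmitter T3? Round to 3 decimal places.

0.001

Unnormalized posteriors (prior × likelihood):
  Transmitter T3: 0.07 × 0.0125 × 0.07 = 0.00006125
  Transmitter T6: 0.73 × 0.306 × 0.21 = 0.0469098
  Transmitter T5: 0.08 × 0.136 × 0.17 = 0.0018496
  Transmitter T4: 0.12 × 0.06 × 0.33 = 0.002376
Normalizing constant = 0.05119665.
P(Transmitter T3 | evidence) = 0.00006125 / 0.05119665 ≈ 0.001.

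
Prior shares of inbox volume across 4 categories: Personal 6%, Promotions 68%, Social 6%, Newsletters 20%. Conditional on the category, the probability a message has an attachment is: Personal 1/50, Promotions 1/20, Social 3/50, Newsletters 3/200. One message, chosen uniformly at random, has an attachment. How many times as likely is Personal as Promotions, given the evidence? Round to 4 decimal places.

Prior × likelihood for each hypothesis:
  Personal: 0.06 × 0.02 = 0.0012
  Promotions: 0.68 × 0.05 = 0.034
  Social: 0.06 × 0.06 = 0.0036
  Newsletters: 0.2 × 0.015 = 0.003
Normalizing constant = 0.0418.
The ratio is 0.0012 / 0.034 (the normalizer cancels) = 0.0353.

0.0353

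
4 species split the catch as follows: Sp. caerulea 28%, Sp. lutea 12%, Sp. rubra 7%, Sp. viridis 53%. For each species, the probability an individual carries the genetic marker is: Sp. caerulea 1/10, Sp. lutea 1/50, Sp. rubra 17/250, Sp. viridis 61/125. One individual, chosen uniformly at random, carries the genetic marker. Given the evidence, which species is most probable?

Unnormalized posteriors (prior × likelihood):
  Sp. caerulea: 0.28 × 0.1 = 0.028
  Sp. lutea: 0.12 × 0.02 = 0.0024
  Sp. rubra: 0.07 × 0.068 = 0.00476
  Sp. viridis: 0.53 × 0.488 = 0.25864
Normalizing constant = 0.2938.
Largest term belongs to Sp. viridis, so Sp. viridis is most probable.

Sp. viridis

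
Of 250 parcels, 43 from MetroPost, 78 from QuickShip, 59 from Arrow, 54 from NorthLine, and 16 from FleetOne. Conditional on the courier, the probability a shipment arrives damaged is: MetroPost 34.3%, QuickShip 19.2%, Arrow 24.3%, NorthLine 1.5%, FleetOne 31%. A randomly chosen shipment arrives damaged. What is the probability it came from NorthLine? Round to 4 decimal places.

Unnormalized posteriors (prior × likelihood):
  MetroPost: 0.172 × 0.343 = 0.058996
  QuickShip: 0.312 × 0.192 = 0.059904
  Arrow: 0.236 × 0.243 = 0.057348
  NorthLine: 0.216 × 0.015 = 0.00324
  FleetOne: 0.064 × 0.31 = 0.01984
Total = 0.199328.
P(NorthLine | evidence) = 0.00324 / 0.199328 ≈ 0.0163.

0.0163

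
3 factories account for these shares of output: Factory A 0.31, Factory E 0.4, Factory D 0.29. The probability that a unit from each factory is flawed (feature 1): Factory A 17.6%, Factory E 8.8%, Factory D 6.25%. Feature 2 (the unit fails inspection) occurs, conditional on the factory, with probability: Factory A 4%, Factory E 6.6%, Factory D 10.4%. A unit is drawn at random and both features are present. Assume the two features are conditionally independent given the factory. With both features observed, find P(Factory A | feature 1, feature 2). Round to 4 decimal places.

0.3415

Compute prior × likelihood for every hypothesis:
  Factory A: 0.31 × 0.176 × 0.04 = 0.0021824
  Factory E: 0.4 × 0.088 × 0.066 = 0.0023232
  Factory D: 0.29 × 0.0625 × 0.104 = 0.001885
Sum = 0.0063906.
P(Factory A | evidence) = 0.0021824 / 0.0063906 ≈ 0.3415.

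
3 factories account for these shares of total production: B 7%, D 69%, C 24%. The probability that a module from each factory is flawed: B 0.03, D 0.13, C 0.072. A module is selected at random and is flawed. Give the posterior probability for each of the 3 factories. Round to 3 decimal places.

By Bayes' rule, posterior ∝ prior × likelihood:
  B: 0.07 × 0.03 = 0.0021
  D: 0.69 × 0.13 = 0.0897
  C: 0.24 × 0.072 = 0.01728
Total = 0.10908.
P(B | flawed) = 0.0021/0.10908 ≈ 0.019
P(D | flawed) = 0.0897/0.10908 ≈ 0.822
P(C | flawed) = 0.01728/0.10908 ≈ 0.158

B 0.019, D 0.822, C 0.158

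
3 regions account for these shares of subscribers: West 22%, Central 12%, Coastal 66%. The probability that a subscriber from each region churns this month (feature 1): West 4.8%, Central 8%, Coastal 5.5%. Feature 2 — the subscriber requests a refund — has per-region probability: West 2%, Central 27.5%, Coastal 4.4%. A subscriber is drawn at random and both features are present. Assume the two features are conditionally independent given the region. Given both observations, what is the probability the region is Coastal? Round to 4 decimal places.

0.3591

Compute prior × likelihood for every hypothesis:
  West: 0.22 × 0.048 × 0.02 = 0.0002112
  Central: 0.12 × 0.08 × 0.275 = 0.00264
  Coastal: 0.66 × 0.055 × 0.044 = 0.0015972
Total = 0.0044484.
P(Coastal | evidence) = 0.0015972 / 0.0044484 ≈ 0.3591.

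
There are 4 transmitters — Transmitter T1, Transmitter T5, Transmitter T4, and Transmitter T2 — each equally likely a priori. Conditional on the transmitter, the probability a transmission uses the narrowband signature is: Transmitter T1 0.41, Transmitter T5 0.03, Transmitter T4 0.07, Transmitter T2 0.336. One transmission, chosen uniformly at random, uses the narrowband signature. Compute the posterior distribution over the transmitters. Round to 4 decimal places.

Since the prior is uniform, the posterior is proportional to the likelihood:
  Transmitter T1: 0.41
  Transmitter T5: 0.03
  Transmitter T4: 0.07
  Transmitter T2: 0.336
Sum = 0.846.
P(Transmitter T1 | narrowband) = 0.41/0.846 ≈ 0.4846
P(Transmitter T5 | narrowband) = 0.03/0.846 ≈ 0.0355
P(Transmitter T4 | narrowband) = 0.07/0.846 ≈ 0.0827
P(Transmitter T2 | narrowband) = 0.336/0.846 ≈ 0.3972
(Check: 0.4846+0.0355+0.0827+0.3972 = 1.0000.)

Transmitter T1 0.4846, Transmitter T5 0.0355, Transmitter T4 0.0827, Transmitter T2 0.3972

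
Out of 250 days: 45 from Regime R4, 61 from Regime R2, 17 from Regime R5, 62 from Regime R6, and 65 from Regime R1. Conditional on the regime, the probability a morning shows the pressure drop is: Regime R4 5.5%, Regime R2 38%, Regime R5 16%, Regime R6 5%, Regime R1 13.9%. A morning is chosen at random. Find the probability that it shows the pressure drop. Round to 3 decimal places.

0.162

Unnormalized posteriors (prior × likelihood):
  Regime R4: 0.18 × 0.055 = 0.0099
  Regime R2: 0.244 × 0.38 = 0.09272
  Regime R5: 0.068 × 0.16 = 0.01088
  Regime R6: 0.248 × 0.05 = 0.0124
  Regime R1: 0.26 × 0.139 = 0.03614
P(drop) = 0.0099 + 0.09272 + 0.01088 + 0.0124 + 0.03614 = 0.16204 → 0.162.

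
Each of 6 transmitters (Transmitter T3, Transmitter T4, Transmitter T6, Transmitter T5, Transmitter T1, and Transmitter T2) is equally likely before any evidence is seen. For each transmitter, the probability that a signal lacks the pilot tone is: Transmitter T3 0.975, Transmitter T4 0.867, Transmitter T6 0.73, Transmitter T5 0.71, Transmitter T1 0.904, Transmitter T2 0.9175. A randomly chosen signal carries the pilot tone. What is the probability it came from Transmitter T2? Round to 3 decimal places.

Taking complements, P(pilot | each) = Transmitter T3 0.025, Transmitter T4 0.133, Transmitter T6 0.27, Transmitter T5 0.29, Transmitter T1 0.096, Transmitter T2 0.0825.
With a uniform prior (1/6 each), posterior ∝ likelihood:
  Transmitter T3: 0.025
  Transmitter T4: 0.133
  Transmitter T6: 0.27
  Transmitter T5: 0.29
  Transmitter T1: 0.096
  Transmitter T2: 0.0825
Sum = 0.8965.
P(Transmitter T2 | evidence) = 0.0825 / 0.8965 ≈ 0.092.

0.092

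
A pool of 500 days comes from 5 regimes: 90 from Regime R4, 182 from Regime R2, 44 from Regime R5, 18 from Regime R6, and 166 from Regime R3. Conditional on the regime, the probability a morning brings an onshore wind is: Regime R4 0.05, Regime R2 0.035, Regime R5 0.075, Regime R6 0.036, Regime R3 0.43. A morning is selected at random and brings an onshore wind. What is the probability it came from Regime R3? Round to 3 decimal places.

Prior × likelihood for each hypothesis:
  Regime R4: 0.18 × 0.05 = 0.009
  Regime R2: 0.364 × 0.035 = 0.01274
  Regime R5: 0.088 × 0.075 = 0.0066
  Regime R6: 0.036 × 0.036 = 0.001296
  Regime R3: 0.332 × 0.43 = 0.14276
Sum = 0.172396.
P(Regime R3 | evidence) = 0.14276 / 0.172396 ≈ 0.828.

0.828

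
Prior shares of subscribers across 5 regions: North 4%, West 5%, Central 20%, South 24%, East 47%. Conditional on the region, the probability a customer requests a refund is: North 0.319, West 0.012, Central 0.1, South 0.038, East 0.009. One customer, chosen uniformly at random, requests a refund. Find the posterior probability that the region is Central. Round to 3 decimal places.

Prior × likelihood for each hypothesis:
  North: 0.04 × 0.319 = 0.01276
  West: 0.05 × 0.012 = 0.0006
  Central: 0.2 × 0.1 = 0.02
  South: 0.24 × 0.038 = 0.00912
  East: 0.47 × 0.009 = 0.00423
Total = 0.04671.
P(Central | evidence) = 0.02 / 0.04671 ≈ 0.428.

0.428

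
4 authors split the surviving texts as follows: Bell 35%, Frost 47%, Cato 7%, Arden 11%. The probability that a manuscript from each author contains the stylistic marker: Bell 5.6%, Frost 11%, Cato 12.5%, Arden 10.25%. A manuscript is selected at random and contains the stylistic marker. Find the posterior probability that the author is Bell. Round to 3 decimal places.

0.215

By Bayes' rule, posterior ∝ prior × likelihood:
  Bell: 0.35 × 0.056 = 0.0196
  Frost: 0.47 × 0.11 = 0.0517
  Cato: 0.07 × 0.125 = 0.00875
  Arden: 0.11 × 0.1025 = 0.011275
Normalizing constant = 0.091325.
P(Bell | evidence) = 0.0196 / 0.091325 ≈ 0.215.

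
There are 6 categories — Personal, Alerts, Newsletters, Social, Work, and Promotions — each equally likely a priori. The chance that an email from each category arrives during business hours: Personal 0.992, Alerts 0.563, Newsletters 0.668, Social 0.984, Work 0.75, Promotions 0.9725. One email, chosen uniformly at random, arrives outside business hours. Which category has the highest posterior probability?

Alerts

Taking complements, P(off-hours | each) = Personal 0.008, Alerts 0.437, Newsletters 0.332, Social 0.016, Work 0.25, Promotions 0.0275.
Since the prior is uniform, the posterior is proportional to the likelihood:
  Personal: 0.008
  Alerts: 0.437
  Newsletters: 0.332
  Social: 0.016
  Work: 0.25
  Promotions: 0.0275
Total = 1.0705.
Largest term belongs to Alerts, so Alerts is most probable.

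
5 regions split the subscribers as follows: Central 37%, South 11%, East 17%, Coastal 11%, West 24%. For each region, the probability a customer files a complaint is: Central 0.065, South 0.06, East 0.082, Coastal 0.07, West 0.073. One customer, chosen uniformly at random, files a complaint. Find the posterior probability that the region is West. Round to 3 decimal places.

By Bayes' rule, posterior ∝ prior × likelihood:
  Central: 0.37 × 0.065 = 0.02405
  South: 0.11 × 0.06 = 0.0066
  East: 0.17 × 0.082 = 0.01394
  Coastal: 0.11 × 0.07 = 0.0077
  West: 0.24 × 0.073 = 0.01752
Normalizing constant = 0.06981.
P(West | evidence) = 0.01752 / 0.06981 ≈ 0.251.

0.251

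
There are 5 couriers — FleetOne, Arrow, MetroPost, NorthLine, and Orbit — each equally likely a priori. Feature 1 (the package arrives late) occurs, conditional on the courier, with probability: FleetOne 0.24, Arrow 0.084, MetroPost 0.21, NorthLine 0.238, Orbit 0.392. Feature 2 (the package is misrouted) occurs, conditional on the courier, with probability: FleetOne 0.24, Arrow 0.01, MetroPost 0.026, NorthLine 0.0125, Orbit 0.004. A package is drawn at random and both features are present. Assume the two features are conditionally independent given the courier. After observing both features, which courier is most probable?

FleetOne

With a uniform prior (1/5 each), posterior ∝ likelihood:
  FleetOne: 0.24 × 0.24 = 0.0576
  Arrow: 0.084 × 0.01 = 0.00084
  MetroPost: 0.21 × 0.026 = 0.00546
  NorthLine: 0.238 × 0.0125 = 0.002975
  Orbit: 0.392 × 0.004 = 0.001568
Normalizing constant = 0.068443.
Largest term belongs to FleetOne, so FleetOne is most probable.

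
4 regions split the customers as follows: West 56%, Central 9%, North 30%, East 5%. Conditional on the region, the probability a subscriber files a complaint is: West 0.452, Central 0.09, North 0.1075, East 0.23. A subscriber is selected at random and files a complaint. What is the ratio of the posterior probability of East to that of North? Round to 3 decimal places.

0.357

By Bayes' rule, posterior ∝ prior × likelihood:
  West: 0.56 × 0.452 = 0.25312
  Central: 0.09 × 0.09 = 0.0081
  North: 0.3 × 0.1075 = 0.03225
  East: 0.05 × 0.23 = 0.0115
Total = 0.30497.
The ratio is 0.0115 / 0.03225 (the normalizer cancels) = 0.357.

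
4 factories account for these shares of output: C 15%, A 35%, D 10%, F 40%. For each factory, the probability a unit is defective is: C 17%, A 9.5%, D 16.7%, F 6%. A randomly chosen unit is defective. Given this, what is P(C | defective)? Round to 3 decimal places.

Prior × likelihood for each hypothesis:
  C: 0.15 × 0.17 = 0.0255
  A: 0.35 × 0.095 = 0.03325
  D: 0.1 × 0.167 = 0.0167
  F: 0.4 × 0.06 = 0.024
Sum = 0.09945.
P(C | evidence) = 0.0255 / 0.09945 ≈ 0.256.

0.256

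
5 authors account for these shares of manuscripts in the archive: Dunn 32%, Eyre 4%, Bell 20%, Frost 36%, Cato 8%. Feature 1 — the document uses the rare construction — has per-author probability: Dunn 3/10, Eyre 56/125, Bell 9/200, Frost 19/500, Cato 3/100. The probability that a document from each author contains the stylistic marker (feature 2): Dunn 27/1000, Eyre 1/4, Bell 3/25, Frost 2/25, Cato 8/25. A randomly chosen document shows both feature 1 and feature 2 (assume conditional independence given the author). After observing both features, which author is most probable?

Compute prior × likelihood for every hypothesis:
  Dunn: 0.32 × 0.3 × 0.027 = 0.002592
  Eyre: 0.04 × 0.448 × 0.25 = 0.00448
  Bell: 0.2 × 0.045 × 0.12 = 0.00108
  Frost: 0.36 × 0.038 × 0.08 = 0.0010944
  Cato: 0.08 × 0.03 × 0.32 = 0.000768
Normalizing constant = 0.0100144.
Largest term belongs to Eyre, so Eyre is most probable.

Eyre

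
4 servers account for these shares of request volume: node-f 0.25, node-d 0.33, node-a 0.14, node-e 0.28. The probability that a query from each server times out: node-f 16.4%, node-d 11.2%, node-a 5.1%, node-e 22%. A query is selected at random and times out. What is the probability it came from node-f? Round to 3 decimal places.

0.279

By Bayes' rule, posterior ∝ prior × likelihood:
  node-f: 0.25 × 0.164 = 0.041
  node-d: 0.33 × 0.112 = 0.03696
  node-a: 0.14 × 0.051 = 0.00714
  node-e: 0.28 × 0.22 = 0.0616
Sum = 0.1467.
P(node-f | evidence) = 0.041 / 0.1467 ≈ 0.279.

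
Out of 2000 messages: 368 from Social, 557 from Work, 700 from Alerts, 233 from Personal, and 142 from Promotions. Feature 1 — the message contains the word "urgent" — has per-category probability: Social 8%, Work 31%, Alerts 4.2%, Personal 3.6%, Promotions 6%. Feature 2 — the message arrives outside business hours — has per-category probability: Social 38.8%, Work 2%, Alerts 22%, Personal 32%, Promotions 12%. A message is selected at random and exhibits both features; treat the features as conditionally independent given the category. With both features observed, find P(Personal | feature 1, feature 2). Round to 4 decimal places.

By Bayes' rule, posterior ∝ prior × likelihood:
  Social: 0.184 × 0.08 × 0.388 = 0.00571136
  Work: 0.2785 × 0.31 × 0.02 = 0.0017267
  Alerts: 0.35 × 0.042 × 0.22 = 0.003234
  Personal: 0.1165 × 0.036 × 0.32 = 0.00134208
  Promotions: 0.071 × 0.06 × 0.12 = 0.0005112
Normalizing constant = 0.01252534.
P(Personal | evidence) = 0.00134208 / 0.01252534 ≈ 0.1071.

0.1071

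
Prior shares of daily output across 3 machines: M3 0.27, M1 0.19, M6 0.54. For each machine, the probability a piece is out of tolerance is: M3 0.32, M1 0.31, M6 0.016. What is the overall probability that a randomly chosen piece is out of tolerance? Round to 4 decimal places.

Compute prior × likelihood for every hypothesis:
  M3: 0.27 × 0.32 = 0.0864
  M1: 0.19 × 0.31 = 0.0589
  M6: 0.54 × 0.016 = 0.00864
P(oversize) = 0.0864 + 0.0589 + 0.00864 = 0.15394 → 0.1539.

0.1539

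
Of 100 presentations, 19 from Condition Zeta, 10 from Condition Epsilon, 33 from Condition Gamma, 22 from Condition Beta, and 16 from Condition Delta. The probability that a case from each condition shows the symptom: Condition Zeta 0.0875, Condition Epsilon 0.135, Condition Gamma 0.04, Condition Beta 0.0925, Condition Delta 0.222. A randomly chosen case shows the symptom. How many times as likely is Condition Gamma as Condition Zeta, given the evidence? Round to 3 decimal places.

Unnormalized posteriors (prior × likelihood):
  Condition Zeta: 0.19 × 0.0875 = 0.016625
  Condition Epsilon: 0.1 × 0.135 = 0.0135
  Condition Gamma: 0.33 × 0.04 = 0.0132
  Condition Beta: 0.22 × 0.0925 = 0.02035
  Condition Delta: 0.16 × 0.222 = 0.03552
Sum = 0.099195.
The ratio is 0.0132 / 0.016625 (the normalizer cancels) = 0.794.

0.794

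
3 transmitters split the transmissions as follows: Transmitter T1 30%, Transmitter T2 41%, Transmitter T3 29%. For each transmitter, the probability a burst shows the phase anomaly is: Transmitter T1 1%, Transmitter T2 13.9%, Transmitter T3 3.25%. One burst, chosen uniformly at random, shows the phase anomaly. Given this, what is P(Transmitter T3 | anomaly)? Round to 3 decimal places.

0.136

Prior × likelihood for each hypothesis:
  Transmitter T1: 0.3 × 0.01 = 0.003
  Transmitter T2: 0.41 × 0.139 = 0.05699
  Transmitter T3: 0.29 × 0.0325 = 0.009425
Total = 0.069415.
P(Transmitter T3 | evidence) = 0.009425 / 0.069415 ≈ 0.136.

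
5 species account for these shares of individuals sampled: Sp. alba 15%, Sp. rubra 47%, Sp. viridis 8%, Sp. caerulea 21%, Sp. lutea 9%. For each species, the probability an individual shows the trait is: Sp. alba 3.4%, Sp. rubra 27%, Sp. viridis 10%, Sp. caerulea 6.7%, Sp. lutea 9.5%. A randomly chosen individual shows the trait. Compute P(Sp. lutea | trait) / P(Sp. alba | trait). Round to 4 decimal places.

1.6765

Compute prior × likelihood for every hypothesis:
  Sp. alba: 0.15 × 0.034 = 0.0051
  Sp. rubra: 0.47 × 0.27 = 0.1269
  Sp. viridis: 0.08 × 0.1 = 0.008
  Sp. caerulea: 0.21 × 0.067 = 0.01407
  Sp. lutea: 0.09 × 0.095 = 0.00855
Sum = 0.16262.
The ratio is 0.00855 / 0.0051 (the normalizer cancels) = 1.6765.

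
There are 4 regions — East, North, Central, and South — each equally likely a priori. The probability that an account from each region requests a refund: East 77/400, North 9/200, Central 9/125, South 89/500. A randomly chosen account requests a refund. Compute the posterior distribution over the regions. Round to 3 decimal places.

With a uniform prior (1/4 each), posterior ∝ likelihood:
  East: 0.1925
  North: 0.045
  Central: 0.072
  South: 0.178
Total = 0.4875.
P(East | refund) = 0.1925/0.4875 ≈ 0.395
P(North | refund) = 0.045/0.4875 ≈ 0.092
P(Central | refund) = 0.072/0.4875 ≈ 0.148
P(South | refund) = 0.178/0.4875 ≈ 0.365
(Check: 0.395+0.092+0.148+0.365 = 1.000.)

East 0.395, North 0.092, Central 0.148, South 0.365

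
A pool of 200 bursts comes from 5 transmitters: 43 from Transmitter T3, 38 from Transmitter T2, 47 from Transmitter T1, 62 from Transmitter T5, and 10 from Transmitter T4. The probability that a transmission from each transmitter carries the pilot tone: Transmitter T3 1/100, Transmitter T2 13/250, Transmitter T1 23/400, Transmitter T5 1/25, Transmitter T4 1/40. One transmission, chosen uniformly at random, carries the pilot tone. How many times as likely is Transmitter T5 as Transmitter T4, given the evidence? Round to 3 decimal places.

Compute prior × likelihood for every hypothesis:
  Transmitter T3: 0.215 × 0.01 = 0.00215
  Transmitter T2: 0.19 × 0.052 = 0.00988
  Transmitter T1: 0.235 × 0.0575 = 0.0135125
  Transmitter T5: 0.31 × 0.04 = 0.0124
  Transmitter T4: 0.05 × 0.025 = 0.00125
Total = 0.0391925.
The ratio is 0.0124 / 0.00125 (the normalizer cancels) = 9.920.

9.920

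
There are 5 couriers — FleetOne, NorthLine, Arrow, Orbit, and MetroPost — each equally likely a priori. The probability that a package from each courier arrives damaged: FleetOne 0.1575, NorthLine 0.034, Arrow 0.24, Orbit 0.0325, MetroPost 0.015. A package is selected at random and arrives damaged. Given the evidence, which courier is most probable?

Since the prior is uniform, the posterior is proportional to the likelihood:
  FleetOne: 0.1575
  NorthLine: 0.034
  Arrow: 0.24
  Orbit: 0.0325
  MetroPost: 0.015
Sum = 0.479.
Largest term belongs to Arrow, so Arrow is most probable.

Arrow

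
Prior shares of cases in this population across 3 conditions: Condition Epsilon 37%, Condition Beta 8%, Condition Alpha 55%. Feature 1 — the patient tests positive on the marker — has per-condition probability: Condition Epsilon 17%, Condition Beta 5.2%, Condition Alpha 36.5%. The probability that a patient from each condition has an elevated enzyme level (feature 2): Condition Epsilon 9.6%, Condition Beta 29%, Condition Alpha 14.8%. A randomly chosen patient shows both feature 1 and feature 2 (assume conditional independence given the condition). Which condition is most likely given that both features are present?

By Bayes' rule, posterior ∝ prior × likelihood:
  Condition Epsilon: 0.37 × 0.17 × 0.096 = 0.0060384
  Condition Beta: 0.08 × 0.052 × 0.29 = 0.0012064
  Condition Alpha: 0.55 × 0.365 × 0.148 = 0.029711
Sum = 0.0369558.
Largest term belongs to Condition Alpha, so Condition Alpha is most probable.

Condition Alpha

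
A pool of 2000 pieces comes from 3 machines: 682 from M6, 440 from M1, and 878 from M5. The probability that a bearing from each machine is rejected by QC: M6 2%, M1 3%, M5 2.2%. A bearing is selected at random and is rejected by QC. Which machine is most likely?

M5

By Bayes' rule, posterior ∝ prior × likelihood:
  M6: 0.341 × 0.02 = 0.00682
  M1: 0.22 × 0.03 = 0.0066
  M5: 0.439 × 0.022 = 0.009658
Total = 0.023078.
Largest term belongs to M5, so M5 is most probable.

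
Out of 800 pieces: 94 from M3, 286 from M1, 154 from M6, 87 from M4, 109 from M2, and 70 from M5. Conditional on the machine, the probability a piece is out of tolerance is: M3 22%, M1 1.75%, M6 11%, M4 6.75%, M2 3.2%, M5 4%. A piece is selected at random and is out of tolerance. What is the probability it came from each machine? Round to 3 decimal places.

M3 0.377, M1 0.091, M6 0.309, M4 0.107, M2 0.064, M5 0.051

Compute prior × likelihood for every hypothesis:
  M3: 0.1175 × 0.22 = 0.02585
  M1: 0.3575 × 0.0175 = 0.00625625
  M6: 0.1925 × 0.11 = 0.021175
  M4: 0.10875 × 0.0675 = 0.007340625
  M2: 0.13625 × 0.032 = 0.00436
  M5: 0.0875 × 0.04 = 0.0035
Total = 0.068481875.
P(M3 | oversize) = 0.02585/0.068481875 ≈ 0.377
P(M1 | oversize) = 0.00625625/0.068481875 ≈ 0.091
P(M6 | oversize) = 0.021175/0.068481875 ≈ 0.309
P(M4 | oversize) = 0.007340625/0.068481875 ≈ 0.107
P(M2 | oversize) = 0.00436/0.068481875 ≈ 0.064
P(M5 | oversize) = 0.0035/0.068481875 ≈ 0.051
(Check: 0.377+0.091+0.309+0.107+0.064+0.051 = 0.999.)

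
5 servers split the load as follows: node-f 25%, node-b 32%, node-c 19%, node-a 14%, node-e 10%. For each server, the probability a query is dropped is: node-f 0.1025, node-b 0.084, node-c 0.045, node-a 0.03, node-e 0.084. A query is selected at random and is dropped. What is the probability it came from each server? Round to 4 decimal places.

By Bayes' rule, posterior ∝ prior × likelihood:
  node-f: 0.25 × 0.1025 = 0.025625
  node-b: 0.32 × 0.084 = 0.02688
  node-c: 0.19 × 0.045 = 0.00855
  node-a: 0.14 × 0.03 = 0.0042
  node-e: 0.1 × 0.084 = 0.0084
Sum = 0.073655.
P(node-f | dropped) = 0.025625/0.073655 ≈ 0.3479
P(node-b | dropped) = 0.02688/0.073655 ≈ 0.3649
P(node-c | dropped) = 0.00855/0.073655 ≈ 0.1161
P(node-a | dropped) = 0.0042/0.073655 ≈ 0.0570
P(node-e | dropped) = 0.0084/0.073655 ≈ 0.1140

node-f 0.3479, node-b 0.3649, node-c 0.1161, node-a 0.0570, node-e 0.1140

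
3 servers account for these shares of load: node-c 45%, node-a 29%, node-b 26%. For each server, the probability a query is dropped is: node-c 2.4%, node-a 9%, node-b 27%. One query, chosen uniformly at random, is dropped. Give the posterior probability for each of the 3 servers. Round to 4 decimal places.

Prior × likelihood for each hypothesis:
  node-c: 0.45 × 0.024 = 0.0108
  node-a: 0.29 × 0.09 = 0.0261
  node-b: 0.26 × 0.27 = 0.0702
Normalizing constant = 0.1071.
P(node-c | dropped) = 0.0108/0.1071 ≈ 0.1008
P(node-a | dropped) = 0.0261/0.1071 ≈ 0.2437
P(node-b | dropped) = 0.0702/0.1071 ≈ 0.6555

node-c 0.1008, node-a 0.2437, node-b 0.6555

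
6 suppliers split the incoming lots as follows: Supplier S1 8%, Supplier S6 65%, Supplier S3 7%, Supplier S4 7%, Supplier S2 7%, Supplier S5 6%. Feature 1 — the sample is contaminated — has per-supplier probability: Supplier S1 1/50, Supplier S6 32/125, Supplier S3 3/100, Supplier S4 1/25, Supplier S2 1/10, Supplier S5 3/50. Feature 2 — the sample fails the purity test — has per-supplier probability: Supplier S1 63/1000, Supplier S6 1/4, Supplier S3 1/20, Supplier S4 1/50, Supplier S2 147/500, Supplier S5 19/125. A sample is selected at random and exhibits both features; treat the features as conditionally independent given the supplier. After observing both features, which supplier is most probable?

Supplier S6

By Bayes' rule, posterior ∝ prior × likelihood:
  Supplier S1: 0.08 × 0.02 × 0.063 = 0.0001008
  Supplier S6: 0.65 × 0.256 × 0.25 = 0.0416
  Supplier S3: 0.07 × 0.03 × 0.05 = 0.000105
  Supplier S4: 0.07 × 0.04 × 0.02 = 0.000056
  Supplier S2: 0.07 × 0.1 × 0.294 = 0.002058
  Supplier S5: 0.06 × 0.06 × 0.152 = 0.0005472
Normalizing constant = 0.044467.
Largest term belongs to Supplier S6, so Supplier S6 is most probable.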